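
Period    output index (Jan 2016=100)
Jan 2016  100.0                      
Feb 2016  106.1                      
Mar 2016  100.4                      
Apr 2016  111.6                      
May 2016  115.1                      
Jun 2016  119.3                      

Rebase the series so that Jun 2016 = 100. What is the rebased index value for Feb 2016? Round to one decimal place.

88.9

Rebased(Feb 2016) = 106.1 / 119.3 × 100 = 88.9355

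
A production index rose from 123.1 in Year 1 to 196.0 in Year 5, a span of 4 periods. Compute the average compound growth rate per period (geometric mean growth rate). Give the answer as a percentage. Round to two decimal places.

12.33%

Growth factor = (196.0/123.1)^(1/4) = (1.592201)^(1/4) = 1.123310
Growth rate = 1.123310 − 1 = 0.123310 = 12.3310%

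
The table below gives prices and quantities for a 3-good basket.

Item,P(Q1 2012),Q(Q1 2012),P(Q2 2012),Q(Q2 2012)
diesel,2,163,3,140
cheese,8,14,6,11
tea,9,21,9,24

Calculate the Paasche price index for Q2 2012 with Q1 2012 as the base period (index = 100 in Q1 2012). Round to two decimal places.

Paasche price index uses current-period quantities as weights.
ΣP(Q2 2012)·Q(Q2 2012) = 3×140 + 6×11 + 9×24 = 420 + 66 + 216 = 702
ΣP(Q1 2012)·Q(Q2 2012) = 2×140 + 8×11 + 9×24 = 280 + 88 + 216 = 584
Index = 702 / 584 × 100 = 120.2055

120.21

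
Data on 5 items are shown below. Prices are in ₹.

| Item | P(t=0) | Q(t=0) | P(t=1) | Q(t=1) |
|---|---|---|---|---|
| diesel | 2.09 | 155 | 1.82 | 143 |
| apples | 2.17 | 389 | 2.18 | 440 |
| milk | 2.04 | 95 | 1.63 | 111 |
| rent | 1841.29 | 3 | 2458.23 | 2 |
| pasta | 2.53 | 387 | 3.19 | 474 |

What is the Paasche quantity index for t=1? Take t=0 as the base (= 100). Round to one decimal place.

Paasche quantity index uses current-period prices as weights.
ΣP(t=1)·Q(t=1) = 1.82×143 + 2.18×440 + 1.63×111 + 2458.23×2 + 3.19×474 = 260.26 + 959.2 + 180.93 + 4916.46 + 1512.06 = 7828.91
ΣP(t=1)·Q(t=0) = 1.82×155 + 2.18×389 + 1.63×95 + 2458.23×3 + 3.19×387 = 282.1 + 848.02 + 154.85 + 7374.69 + 1234.53 = 9894.19
Index = 7828.91 / 9894.19 × 100 = 79.1263

79.1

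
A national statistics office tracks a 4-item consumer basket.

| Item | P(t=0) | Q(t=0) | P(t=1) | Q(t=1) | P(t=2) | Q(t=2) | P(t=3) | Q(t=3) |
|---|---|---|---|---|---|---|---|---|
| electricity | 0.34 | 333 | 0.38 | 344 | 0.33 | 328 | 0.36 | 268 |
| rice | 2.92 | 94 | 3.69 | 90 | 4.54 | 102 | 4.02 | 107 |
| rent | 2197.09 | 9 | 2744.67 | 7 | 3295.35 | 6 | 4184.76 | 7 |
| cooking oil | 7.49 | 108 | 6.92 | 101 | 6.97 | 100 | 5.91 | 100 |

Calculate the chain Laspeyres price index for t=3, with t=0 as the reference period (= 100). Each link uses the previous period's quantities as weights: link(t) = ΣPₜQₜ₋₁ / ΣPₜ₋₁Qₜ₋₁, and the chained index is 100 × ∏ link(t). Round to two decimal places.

Link t=0→t=1:
ΣP(t=1)Q(t=0) = 0.38×333 + 3.69×94 + 2744.67×9 + 6.92×108 = 126.54 + 346.86 + 24702.03 + 747.36 = 25922.79
ΣP(t=0)Q(t=0) = 0.34×333 + 2.92×94 + 2197.09×9 + 7.49×108 = 113.22 + 274.48 + 19773.81 + 808.92 = 20970.43
link = 25922.79/20970.43 = 1.236159
Link t=1→t=2:
ΣP(t=2)Q(t=1) = 0.33×344 + 4.54×90 + 3295.35×7 + 6.97×101 = 113.52 + 408.6 + 23067.45 + 703.97 = 24293.54
ΣP(t=1)Q(t=1) = 0.38×344 + 3.69×90 + 2744.67×7 + 6.92×101 = 130.72 + 332.1 + 19212.69 + 698.92 = 20374.43
link = 24293.54/20374.43 = 1.192354
Link t=2→t=3:
ΣP(t=3)Q(t=2) = 0.36×328 + 4.02×102 + 4184.76×6 + 5.91×100 = 118.08 + 410.04 + 25108.56 + 591 = 26227.68
ΣP(t=2)Q(t=2) = 0.33×328 + 4.54×102 + 3295.35×6 + 6.97×100 = 108.24 + 463.08 + 19772.1 + 697 = 21040.42
link = 26227.68/21040.42 = 1.246538
Chained index = 100 × 1.236159 × 1.192354 × 1.246538 = 183.7322

183.73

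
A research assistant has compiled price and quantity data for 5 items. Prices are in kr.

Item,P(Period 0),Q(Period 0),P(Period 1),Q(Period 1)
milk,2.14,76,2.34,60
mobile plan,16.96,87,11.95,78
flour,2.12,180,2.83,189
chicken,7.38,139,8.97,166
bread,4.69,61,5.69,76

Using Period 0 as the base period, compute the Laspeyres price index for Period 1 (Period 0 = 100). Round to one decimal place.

Laspeyres price index uses base-period quantities as weights.
ΣP(Period 1)·Q(Period 0) = 2.34×76 + 11.95×87 + 2.83×180 + 8.97×139 + 5.69×61 = 177.84 + 1039.65 + 509.4 + 1246.83 + 347.09 = 3320.81
ΣP(Period 0)·Q(Period 0) = 2.14×76 + 16.96×87 + 2.12×180 + 7.38×139 + 4.69×61 = 162.64 + 1475.52 + 381.6 + 1025.82 + 286.09 = 3331.67
Index = 3320.81 / 3331.67 × 100 = 99.6740

99.7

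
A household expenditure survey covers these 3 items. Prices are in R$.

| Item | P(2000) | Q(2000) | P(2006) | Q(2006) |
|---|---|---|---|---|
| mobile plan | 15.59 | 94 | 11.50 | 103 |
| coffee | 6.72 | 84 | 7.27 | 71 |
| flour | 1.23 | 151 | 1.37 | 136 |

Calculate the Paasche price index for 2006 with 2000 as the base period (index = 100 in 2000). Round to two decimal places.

83.86

Paasche price index uses current-period quantities as weights.
ΣP(2006)·Q(2006) = 11.50×103 + 7.27×71 + 1.37×136 = 1184.5 + 516.17 + 186.32 = 1886.99
ΣP(2000)·Q(2006) = 15.59×103 + 6.72×71 + 1.23×136 = 1605.77 + 477.12 + 167.28 = 2250.17
Index = 1886.99 / 2250.17 × 100 = 83.8599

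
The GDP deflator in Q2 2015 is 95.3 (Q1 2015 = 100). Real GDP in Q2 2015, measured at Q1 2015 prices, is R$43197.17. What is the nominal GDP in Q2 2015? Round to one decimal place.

41166.9

Nominal = Real × (Index/100) = 43197.17 × (95.3/100)
        = 43197.17 × 0.953 = 41166.9030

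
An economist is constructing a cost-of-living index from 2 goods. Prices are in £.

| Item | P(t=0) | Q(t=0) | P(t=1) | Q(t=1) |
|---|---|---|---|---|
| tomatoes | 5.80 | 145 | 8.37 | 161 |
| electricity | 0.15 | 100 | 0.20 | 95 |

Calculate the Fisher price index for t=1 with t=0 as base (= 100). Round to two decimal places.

Laspeyres component (base-period weights):
ΣP(t=1)Q(t=0) = 8.37×145 + 0.20×100 = 1213.65 + 20 = 1233.65
ΣP(t=0)Q(t=0) = 5.80×145 + 0.15×100 = 841 + 15 = 856
L = 1233.65 / 856 × 100 = 144.1180
Paasche component (current-period weights):
ΣP(t=1)Q(t=1) = 8.37×161 + 0.20×95 = 1347.57 + 19 = 1366.57
ΣP(t=0)Q(t=1) = 5.80×161 + 0.15×95 = 933.8 + 14.25 = 948.05
P = 1366.57 / 948.05 × 100 = 144.1454
Fisher = √(L × P) = √(144.1180 × 144.1454) = 144.1317

144.13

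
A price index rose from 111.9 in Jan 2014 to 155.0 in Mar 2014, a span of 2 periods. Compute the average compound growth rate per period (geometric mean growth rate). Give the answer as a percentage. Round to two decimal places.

Growth factor = (155.0/111.9)^(1/2) = (1.385165)^(1/2) = 1.176930
Growth rate = 1.176930 − 1 = 0.176930 = 17.6930%

17.69%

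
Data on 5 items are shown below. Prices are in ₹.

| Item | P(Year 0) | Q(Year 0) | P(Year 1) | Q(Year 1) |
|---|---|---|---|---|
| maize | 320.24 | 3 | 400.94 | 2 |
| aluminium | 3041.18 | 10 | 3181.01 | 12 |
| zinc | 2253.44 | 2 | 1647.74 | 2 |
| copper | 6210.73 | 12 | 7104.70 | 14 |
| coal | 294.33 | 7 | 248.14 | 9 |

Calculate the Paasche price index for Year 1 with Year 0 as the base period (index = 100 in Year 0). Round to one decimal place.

Paasche price index uses current-period quantities as weights.
ΣP(Year 1)·Q(Year 1) = 400.94×2 + 3181.01×12 + 1647.74×2 + 7104.70×14 + 248.14×9 = 801.88 + 38172.12 + 3295.48 + 99465.8 + 2233.26 = 143968.54
ΣP(Year 0)·Q(Year 1) = 320.24×2 + 3041.18×12 + 2253.44×2 + 6210.73×14 + 294.33×9 = 640.48 + 36494.16 + 4506.88 + 86950.22 + 2648.97 = 131240.71
Index = 143968.54 / 131240.71 × 100 = 109.6981

109.7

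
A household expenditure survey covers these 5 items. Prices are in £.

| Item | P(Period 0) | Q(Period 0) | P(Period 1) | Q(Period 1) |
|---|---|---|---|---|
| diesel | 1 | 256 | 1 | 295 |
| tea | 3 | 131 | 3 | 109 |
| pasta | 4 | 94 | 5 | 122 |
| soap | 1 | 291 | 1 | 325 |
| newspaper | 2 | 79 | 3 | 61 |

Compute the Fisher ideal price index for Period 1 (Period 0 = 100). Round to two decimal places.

111.75

Laspeyres component (base-period weights):
ΣP(Period 1)Q(Period 0) = 1×256 + 3×131 + 5×94 + 1×291 + 3×79 = 256 + 393 + 470 + 291 + 237 = 1647
ΣP(Period 0)Q(Period 0) = 1×256 + 3×131 + 4×94 + 1×291 + 2×79 = 256 + 393 + 376 + 291 + 158 = 1474
L = 1647 / 1474 × 100 = 111.7368
Paasche component (current-period weights):
ΣP(Period 1)Q(Period 1) = 1×295 + 3×109 + 5×122 + 1×325 + 3×61 = 295 + 327 + 610 + 325 + 183 = 1740
ΣP(Period 0)Q(Period 1) = 1×295 + 3×109 + 4×122 + 1×325 + 2×61 = 295 + 327 + 488 + 325 + 122 = 1557
P = 1740 / 1557 × 100 = 111.7534
Fisher = √(L × P) = √(111.7368 × 111.7534) = 111.7451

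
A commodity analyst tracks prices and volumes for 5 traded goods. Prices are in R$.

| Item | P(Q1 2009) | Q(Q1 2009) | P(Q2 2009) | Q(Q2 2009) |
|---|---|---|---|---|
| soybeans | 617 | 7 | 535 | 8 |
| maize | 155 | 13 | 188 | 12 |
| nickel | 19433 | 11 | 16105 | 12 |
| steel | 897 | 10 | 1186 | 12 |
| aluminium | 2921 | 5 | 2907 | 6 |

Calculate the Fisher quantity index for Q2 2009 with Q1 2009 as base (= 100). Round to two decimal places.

110.23

Laspeyres component (base-period weights):
ΣP(Q1 2009)Q(Q2 2009) = 617×8 + 155×12 + 19433×12 + 897×12 + 2921×6 = 4936 + 1860 + 233196 + 10764 + 17526 = 268282
ΣP(Q1 2009)Q(Q1 2009) = 617×7 + 155×13 + 19433×11 + 897×10 + 2921×5 = 4319 + 2015 + 213763 + 8970 + 14605 = 243672
L = 268282 / 243672 × 100 = 110.0996
Paasche component (current-period weights):
ΣP(Q2 2009)Q(Q2 2009) = 535×8 + 188×12 + 16105×12 + 1186×12 + 2907×6 = 4280 + 2256 + 193260 + 14232 + 17442 = 231470
ΣP(Q2 2009)Q(Q1 2009) = 535×7 + 188×13 + 16105×11 + 1186×10 + 2907×5 = 3745 + 2444 + 177155 + 11860 + 14535 = 209739
P = 231470 / 209739 × 100 = 110.3610
Fisher = √(L × P) = √(110.0996 × 110.3610) = 110.2302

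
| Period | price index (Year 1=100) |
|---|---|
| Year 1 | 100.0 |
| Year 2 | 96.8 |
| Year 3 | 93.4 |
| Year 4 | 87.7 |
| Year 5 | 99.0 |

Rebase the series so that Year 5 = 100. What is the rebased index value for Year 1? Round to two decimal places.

101.01

Rebased(Year 1) = 100.0 / 99.0 × 100 = 101.0101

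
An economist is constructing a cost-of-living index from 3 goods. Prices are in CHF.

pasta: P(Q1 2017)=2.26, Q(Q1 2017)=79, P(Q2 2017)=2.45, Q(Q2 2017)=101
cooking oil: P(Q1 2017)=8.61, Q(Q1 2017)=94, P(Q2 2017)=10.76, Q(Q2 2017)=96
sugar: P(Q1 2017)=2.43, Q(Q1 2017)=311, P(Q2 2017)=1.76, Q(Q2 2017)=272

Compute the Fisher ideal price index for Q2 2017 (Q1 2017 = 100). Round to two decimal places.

Laspeyres component (base-period weights):
ΣP(Q2 2017)Q(Q1 2017) = 2.45×79 + 10.76×94 + 1.76×311 = 193.55 + 1011.44 + 547.36 = 1752.35
ΣP(Q1 2017)Q(Q1 2017) = 2.26×79 + 8.61×94 + 2.43×311 = 178.54 + 809.34 + 755.73 = 1743.61
L = 1752.35 / 1743.61 × 100 = 100.5013
Paasche component (current-period weights):
ΣP(Q2 2017)Q(Q2 2017) = 2.45×101 + 10.76×96 + 1.76×272 = 247.45 + 1032.96 + 478.72 = 1759.13
ΣP(Q1 2017)Q(Q2 2017) = 2.26×101 + 8.61×96 + 2.43×272 = 228.26 + 826.56 + 660.96 = 1715.78
P = 1759.13 / 1715.78 × 100 = 102.5265
Fisher = √(L × P) = √(100.5013 × 102.5265) = 101.5089

101.51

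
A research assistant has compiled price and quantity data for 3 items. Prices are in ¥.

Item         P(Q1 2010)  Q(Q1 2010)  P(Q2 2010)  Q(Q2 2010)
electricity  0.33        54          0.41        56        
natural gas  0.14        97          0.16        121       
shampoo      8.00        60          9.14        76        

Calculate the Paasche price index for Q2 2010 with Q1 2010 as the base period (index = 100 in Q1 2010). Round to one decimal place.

114.5

Paasche price index uses current-period quantities as weights.
ΣP(Q2 2010)·Q(Q2 2010) = 0.41×56 + 0.16×121 + 9.14×76 = 22.96 + 19.36 + 694.64 = 736.96
ΣP(Q1 2010)·Q(Q2 2010) = 0.33×56 + 0.14×121 + 8.00×76 = 18.48 + 16.94 + 608 = 643.42
Index = 736.96 / 643.42 × 100 = 114.5379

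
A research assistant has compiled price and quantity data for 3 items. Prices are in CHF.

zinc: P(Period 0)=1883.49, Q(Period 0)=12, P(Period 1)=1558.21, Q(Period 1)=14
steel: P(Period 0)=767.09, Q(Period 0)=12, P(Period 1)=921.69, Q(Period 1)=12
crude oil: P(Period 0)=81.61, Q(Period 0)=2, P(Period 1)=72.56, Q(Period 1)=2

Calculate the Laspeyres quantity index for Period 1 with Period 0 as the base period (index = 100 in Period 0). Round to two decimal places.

111.78

Laspeyres quantity index uses base-period prices as weights.
ΣP(Period 0)·Q(Period 1) = 1883.49×14 + 767.09×12 + 81.61×2 = 26368.86 + 9205.08 + 163.22 = 35737.16
ΣP(Period 0)·Q(Period 0) = 1883.49×12 + 767.09×12 + 81.61×2 = 22601.88 + 9205.08 + 163.22 = 31970.18
Index = 35737.16 / 31970.18 × 100 = 111.7828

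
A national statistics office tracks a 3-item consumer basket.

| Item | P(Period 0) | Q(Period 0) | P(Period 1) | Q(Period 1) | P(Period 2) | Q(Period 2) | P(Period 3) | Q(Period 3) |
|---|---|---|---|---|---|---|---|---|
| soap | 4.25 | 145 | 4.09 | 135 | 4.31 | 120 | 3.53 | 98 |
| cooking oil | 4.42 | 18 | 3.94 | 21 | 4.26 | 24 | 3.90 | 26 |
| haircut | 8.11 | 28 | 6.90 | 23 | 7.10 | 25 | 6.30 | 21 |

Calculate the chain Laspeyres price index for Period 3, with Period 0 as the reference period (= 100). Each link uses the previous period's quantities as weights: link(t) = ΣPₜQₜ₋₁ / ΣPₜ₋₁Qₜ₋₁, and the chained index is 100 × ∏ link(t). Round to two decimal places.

Link Period 0→Period 1:
ΣP(Period 1)Q(Period 0) = 4.09×145 + 3.94×18 + 6.90×28 = 593.05 + 70.92 + 193.2 = 857.17
ΣP(Period 0)Q(Period 0) = 4.25×145 + 4.42×18 + 8.11×28 = 616.25 + 79.56 + 227.08 = 922.89
link = 857.17/922.89 = 0.928789
Link Period 1→Period 2:
ΣP(Period 2)Q(Period 1) = 4.31×135 + 4.26×21 + 7.10×23 = 581.85 + 89.46 + 163.3 = 834.61
ΣP(Period 1)Q(Period 1) = 4.09×135 + 3.94×21 + 6.90×23 = 552.15 + 82.74 + 158.7 = 793.59
link = 834.61/793.59 = 1.051689
Link Period 2→Period 3:
ΣP(Period 3)Q(Period 2) = 3.53×120 + 3.90×24 + 6.30×25 = 423.6 + 93.6 + 157.5 = 674.7
ΣP(Period 2)Q(Period 2) = 4.31×120 + 4.26×24 + 7.10×25 = 517.2 + 102.24 + 177.5 = 796.94
link = 674.7/796.94 = 0.846613
Chained index = 100 × 0.928789 × 1.051689 × 0.846613 = 82.6970

82.70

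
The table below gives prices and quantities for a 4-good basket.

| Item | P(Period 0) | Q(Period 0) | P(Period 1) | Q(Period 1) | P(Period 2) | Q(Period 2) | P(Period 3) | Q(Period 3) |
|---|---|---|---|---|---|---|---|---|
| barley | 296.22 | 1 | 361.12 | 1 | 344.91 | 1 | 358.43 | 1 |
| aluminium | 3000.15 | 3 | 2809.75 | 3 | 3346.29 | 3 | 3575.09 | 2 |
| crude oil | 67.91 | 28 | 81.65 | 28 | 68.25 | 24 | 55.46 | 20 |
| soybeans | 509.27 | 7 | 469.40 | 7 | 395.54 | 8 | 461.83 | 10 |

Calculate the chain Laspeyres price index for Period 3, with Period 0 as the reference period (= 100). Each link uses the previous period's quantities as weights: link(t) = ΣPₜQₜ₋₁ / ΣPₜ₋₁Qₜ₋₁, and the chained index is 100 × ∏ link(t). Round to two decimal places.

Link Period 0→Period 1:
ΣP(Period 1)Q(Period 0) = 361.12×1 + 2809.75×3 + 81.65×28 + 469.40×7 = 361.12 + 8429.25 + 2286.2 + 3285.8 = 14362.37
ΣP(Period 0)Q(Period 0) = 296.22×1 + 3000.15×3 + 67.91×28 + 509.27×7 = 296.22 + 9000.45 + 1901.48 + 3564.89 = 14763.04
link = 14362.37/14763.04 = 0.972860
Link Period 1→Period 2:
ΣP(Period 2)Q(Period 1) = 344.91×1 + 3346.29×3 + 68.25×28 + 395.54×7 = 344.91 + 10038.87 + 1911 + 2768.78 = 15063.56
ΣP(Period 1)Q(Period 1) = 361.12×1 + 2809.75×3 + 81.65×28 + 469.40×7 = 361.12 + 8429.25 + 2286.2 + 3285.8 = 14362.37
link = 15063.56/14362.37 = 1.048821
Link Period 2→Period 3:
ΣP(Period 3)Q(Period 2) = 358.43×1 + 3575.09×3 + 55.46×24 + 461.83×8 = 358.43 + 10725.27 + 1331.04 + 3694.64 = 16109.38
ΣP(Period 2)Q(Period 2) = 344.91×1 + 3346.29×3 + 68.25×24 + 395.54×8 = 344.91 + 10038.87 + 1638 + 3164.32 = 15186.1
link = 16109.38/15186.1 = 1.060798
Chained index = 100 × 0.972860 × 1.048821 × 1.060798 = 108.2392

108.24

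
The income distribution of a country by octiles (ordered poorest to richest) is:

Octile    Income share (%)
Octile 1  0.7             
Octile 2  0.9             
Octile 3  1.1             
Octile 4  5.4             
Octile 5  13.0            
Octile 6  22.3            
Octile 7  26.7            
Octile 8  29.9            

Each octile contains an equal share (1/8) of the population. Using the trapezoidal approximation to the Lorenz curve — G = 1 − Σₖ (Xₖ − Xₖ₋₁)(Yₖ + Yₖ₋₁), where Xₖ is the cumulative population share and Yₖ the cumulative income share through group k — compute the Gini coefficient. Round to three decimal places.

Cumulative income shares Yₖ: 0.0070, 0.0160, 0.0270, 0.0810, 0.2110, 0.4340, 0.7010, 1.0000
Σ (Xₖ−Xₖ₋₁)(Yₖ+Yₖ₋₁) = (1/8)(0.0070+0.0000) + (1/8)(0.0160+0.0070) + (1/8)(0.0270+0.0160) + (1/8)(0.0810+0.0270) + (1/8)(0.2110+0.0810) + (1/8)(0.4340+0.2110) + (1/8)(0.7010+0.4340) + (1/8)(1.0000+0.7010)
  = 0.0009 + 0.0029 + 0.0054 + 0.0135 + 0.0365 + 0.0806 + 0.1419 + 0.2126 = 0.4943
G = 1 − 0.4943 = 0.5057

0.506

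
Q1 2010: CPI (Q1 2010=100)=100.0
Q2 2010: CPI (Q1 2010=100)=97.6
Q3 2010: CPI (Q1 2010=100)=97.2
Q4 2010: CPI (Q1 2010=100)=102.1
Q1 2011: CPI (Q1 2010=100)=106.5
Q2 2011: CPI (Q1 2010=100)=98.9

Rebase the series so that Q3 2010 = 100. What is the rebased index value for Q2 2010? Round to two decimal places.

Rebased(Q2 2010) = 97.6 / 97.2 × 100 = 100.4115

100.41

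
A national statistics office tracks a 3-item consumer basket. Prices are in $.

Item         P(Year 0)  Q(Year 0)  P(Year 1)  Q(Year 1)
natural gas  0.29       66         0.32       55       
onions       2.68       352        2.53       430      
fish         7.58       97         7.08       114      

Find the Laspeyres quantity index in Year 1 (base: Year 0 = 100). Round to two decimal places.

Laspeyres quantity index uses base-period prices as weights.
ΣP(Year 0)·Q(Year 1) = 0.29×55 + 2.68×430 + 7.58×114 = 15.95 + 1152.4 + 864.12 = 2032.47
ΣP(Year 0)·Q(Year 0) = 0.29×66 + 2.68×352 + 7.58×97 = 19.14 + 943.36 + 735.26 = 1697.76
Index = 2032.47 / 1697.76 × 100 = 119.7148

119.71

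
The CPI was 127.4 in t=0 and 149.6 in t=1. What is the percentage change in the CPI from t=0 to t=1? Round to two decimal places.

Change = (149.6 − 127.4) / 127.4 × 100
       = 22.2 / 127.4 × 100 = 17.4254%

17.43%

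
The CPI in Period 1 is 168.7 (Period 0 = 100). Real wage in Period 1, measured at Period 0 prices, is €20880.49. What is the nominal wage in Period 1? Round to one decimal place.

35225.4

Nominal = Real × (Index/100) = 20880.49 × (168.7/100)
        = 20880.49 × 1.687 = 35225.3866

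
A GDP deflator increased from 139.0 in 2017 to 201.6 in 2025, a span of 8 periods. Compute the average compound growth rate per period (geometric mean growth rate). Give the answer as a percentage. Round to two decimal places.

Growth factor = (201.6/139.0)^(1/8) = (1.450360)^(1/8) = 1.047573
Growth rate = 1.047573 − 1 = 0.047573 = 4.7573%

4.76%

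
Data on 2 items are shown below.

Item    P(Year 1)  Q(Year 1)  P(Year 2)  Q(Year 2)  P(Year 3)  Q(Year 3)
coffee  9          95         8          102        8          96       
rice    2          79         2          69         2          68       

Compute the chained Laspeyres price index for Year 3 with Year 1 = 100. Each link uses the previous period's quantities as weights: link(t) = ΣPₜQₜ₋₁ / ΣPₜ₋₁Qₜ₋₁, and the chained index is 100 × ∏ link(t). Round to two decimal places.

Link Year 1→Year 2:
ΣP(Year 2)Q(Year 1) = 8×95 + 2×79 = 760 + 158 = 918
ΣP(Year 1)Q(Year 1) = 9×95 + 2×79 = 855 + 158 = 1013
link = 918/1013 = 0.906219
Link Year 2→Year 3:
ΣP(Year 3)Q(Year 2) = 8×102 + 2×69 = 816 + 138 = 954
ΣP(Year 2)Q(Year 2) = 8×102 + 2×69 = 816 + 138 = 954
link = 954/954 = 1.000000
Chained index = 100 × 0.906219 × 1.000000 = 90.6219

90.62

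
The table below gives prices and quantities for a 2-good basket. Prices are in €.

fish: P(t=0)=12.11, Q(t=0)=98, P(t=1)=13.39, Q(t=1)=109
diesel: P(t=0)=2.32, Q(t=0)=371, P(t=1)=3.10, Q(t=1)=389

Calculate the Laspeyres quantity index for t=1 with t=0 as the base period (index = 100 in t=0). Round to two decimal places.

Laspeyres quantity index uses base-period prices as weights.
ΣP(t=0)·Q(t=1) = 12.11×109 + 2.32×389 = 1319.99 + 902.48 = 2222.47
ΣP(t=0)·Q(t=0) = 12.11×98 + 2.32×371 = 1186.78 + 860.72 = 2047.5
Index = 2222.47 / 2047.5 × 100 = 108.5455

108.55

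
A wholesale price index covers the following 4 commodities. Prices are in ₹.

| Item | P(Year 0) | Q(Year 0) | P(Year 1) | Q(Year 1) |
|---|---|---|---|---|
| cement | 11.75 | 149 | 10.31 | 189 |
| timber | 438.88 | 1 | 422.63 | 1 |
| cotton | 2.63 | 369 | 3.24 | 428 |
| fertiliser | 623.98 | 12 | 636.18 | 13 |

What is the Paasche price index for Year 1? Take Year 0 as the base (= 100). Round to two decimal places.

Paasche price index uses current-period quantities as weights.
ΣP(Year 1)·Q(Year 1) = 10.31×189 + 422.63×1 + 3.24×428 + 636.18×13 = 1948.59 + 422.63 + 1386.72 + 8270.34 = 12028.28
ΣP(Year 0)·Q(Year 1) = 11.75×189 + 438.88×1 + 2.63×428 + 623.98×13 = 2220.75 + 438.88 + 1125.64 + 8111.74 = 11897.01
Index = 12028.28 / 11897.01 × 100 = 101.1034

101.10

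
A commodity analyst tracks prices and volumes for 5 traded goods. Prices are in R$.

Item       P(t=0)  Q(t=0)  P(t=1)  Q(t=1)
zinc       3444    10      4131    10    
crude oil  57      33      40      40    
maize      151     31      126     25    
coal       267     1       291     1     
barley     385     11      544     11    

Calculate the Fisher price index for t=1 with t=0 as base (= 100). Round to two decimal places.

116.18

Laspeyres component (base-period weights):
ΣP(t=1)Q(t=0) = 4131×10 + 40×33 + 126×31 + 291×1 + 544×11 = 41310 + 1320 + 3906 + 291 + 5984 = 52811
ΣP(t=0)Q(t=0) = 3444×10 + 57×33 + 151×31 + 267×1 + 385×11 = 34440 + 1881 + 4681 + 267 + 4235 = 45504
L = 52811 / 45504 × 100 = 116.0579
Paasche component (current-period weights):
ΣP(t=1)Q(t=1) = 4131×10 + 40×40 + 126×25 + 291×1 + 544×11 = 41310 + 1600 + 3150 + 291 + 5984 = 52335
ΣP(t=0)Q(t=1) = 3444×10 + 57×40 + 151×25 + 267×1 + 385×11 = 34440 + 2280 + 3775 + 267 + 4235 = 44997
P = 52335 / 44997 × 100 = 116.3078
Fisher = √(L × P) = √(116.0579 × 116.3078) = 116.1828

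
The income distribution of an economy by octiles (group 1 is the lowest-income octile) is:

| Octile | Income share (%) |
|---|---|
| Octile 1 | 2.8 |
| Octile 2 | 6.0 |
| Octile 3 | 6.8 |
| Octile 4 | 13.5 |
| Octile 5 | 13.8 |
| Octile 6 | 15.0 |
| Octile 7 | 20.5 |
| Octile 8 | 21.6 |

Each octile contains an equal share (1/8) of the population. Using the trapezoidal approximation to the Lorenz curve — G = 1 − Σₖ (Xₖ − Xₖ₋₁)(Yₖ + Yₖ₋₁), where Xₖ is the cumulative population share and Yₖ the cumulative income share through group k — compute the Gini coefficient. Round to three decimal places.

Cumulative income shares Yₖ: 0.0280, 0.0880, 0.1560, 0.2910, 0.4290, 0.5790, 0.7840, 1.0000
Σ (Xₖ−Xₖ₋₁)(Yₖ+Yₖ₋₁) = (1/8)(0.0280+0.0000) + (1/8)(0.0880+0.0280) + (1/8)(0.1560+0.0880) + (1/8)(0.2910+0.1560) + (1/8)(0.4290+0.2910) + (1/8)(0.5790+0.4290) + (1/8)(0.7840+0.5790) + (1/8)(1.0000+0.7840)
  = 0.0035 + 0.0145 + 0.0305 + 0.0559 + 0.0900 + 0.1260 + 0.1704 + 0.2230 = 0.7137
G = 1 − 0.7137 = 0.2863

0.286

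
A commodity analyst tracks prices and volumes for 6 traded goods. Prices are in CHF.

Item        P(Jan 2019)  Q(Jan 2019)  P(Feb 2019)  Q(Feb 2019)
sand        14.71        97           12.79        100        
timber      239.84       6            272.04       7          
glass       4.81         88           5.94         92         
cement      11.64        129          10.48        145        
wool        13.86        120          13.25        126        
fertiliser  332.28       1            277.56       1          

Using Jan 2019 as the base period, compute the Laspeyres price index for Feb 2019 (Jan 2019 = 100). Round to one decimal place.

Laspeyres price index uses base-period quantities as weights.
ΣP(Feb 2019)·Q(Jan 2019) = 12.79×97 + 272.04×6 + 5.94×88 + 10.48×129 + 13.25×120 + 277.56×1 = 1240.63 + 1632.24 + 522.72 + 1351.92 + 1590 + 277.56 = 6615.07
ΣP(Jan 2019)·Q(Jan 2019) = 14.71×97 + 239.84×6 + 4.81×88 + 11.64×129 + 13.86×120 + 332.28×1 = 1426.87 + 1439.04 + 423.28 + 1501.56 + 1663.2 + 332.28 = 6786.23
Index = 6615.07 / 6786.23 × 100 = 97.4778

97.5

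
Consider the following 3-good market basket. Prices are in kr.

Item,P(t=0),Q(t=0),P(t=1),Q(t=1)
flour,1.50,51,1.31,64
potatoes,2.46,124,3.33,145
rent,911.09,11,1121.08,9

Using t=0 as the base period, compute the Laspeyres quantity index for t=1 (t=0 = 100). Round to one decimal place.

Laspeyres quantity index uses base-period prices as weights.
ΣP(t=0)·Q(t=1) = 1.50×64 + 2.46×145 + 911.09×9 = 96 + 356.7 + 8199.81 = 8652.51
ΣP(t=0)·Q(t=0) = 1.50×51 + 2.46×124 + 911.09×11 = 76.5 + 305.04 + 10021.99 = 10403.53
Index = 8652.51 / 10403.53 × 100 = 83.1690

83.2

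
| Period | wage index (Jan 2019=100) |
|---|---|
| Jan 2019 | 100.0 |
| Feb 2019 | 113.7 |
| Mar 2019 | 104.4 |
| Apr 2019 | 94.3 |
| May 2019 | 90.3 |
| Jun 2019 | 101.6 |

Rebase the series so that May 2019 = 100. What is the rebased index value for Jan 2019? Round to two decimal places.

Rebased(Jan 2019) = 100.0 / 90.3 × 100 = 110.7420

110.74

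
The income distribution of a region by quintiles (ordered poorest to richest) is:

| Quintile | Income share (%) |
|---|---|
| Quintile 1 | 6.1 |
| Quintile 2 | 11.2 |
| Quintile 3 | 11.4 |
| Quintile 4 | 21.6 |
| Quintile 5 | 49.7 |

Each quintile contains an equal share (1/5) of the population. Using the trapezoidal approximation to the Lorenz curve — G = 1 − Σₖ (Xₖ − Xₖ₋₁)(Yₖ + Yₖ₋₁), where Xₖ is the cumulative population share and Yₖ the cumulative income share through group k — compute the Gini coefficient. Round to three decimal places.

0.390

Cumulative income shares Yₖ: 0.0610, 0.1730, 0.2870, 0.5030, 1.0000
Σ (Xₖ−Xₖ₋₁)(Yₖ+Yₖ₋₁) = (1/5)(0.0610+0.0000) + (1/5)(0.1730+0.0610) + (1/5)(0.2870+0.1730) + (1/5)(0.5030+0.2870) + (1/5)(1.0000+0.5030)
  = 0.0122 + 0.0468 + 0.0920 + 0.1580 + 0.3006 = 0.6096
G = 1 − 0.6096 = 0.3904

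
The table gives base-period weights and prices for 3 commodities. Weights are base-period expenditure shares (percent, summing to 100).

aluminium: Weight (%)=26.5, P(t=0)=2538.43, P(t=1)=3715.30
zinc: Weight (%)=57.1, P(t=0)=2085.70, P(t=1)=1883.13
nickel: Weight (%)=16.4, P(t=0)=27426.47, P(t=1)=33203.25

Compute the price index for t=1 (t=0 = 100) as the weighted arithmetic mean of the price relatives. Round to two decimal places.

110.19

aluminium: 26.5 × (3715.30/2538.43) = 26.5 × 1.463621 = 38.7860
zinc: 57.1 × (1883.13/2085.70) = 57.1 × 0.902877 = 51.5543
nickel: 16.4 × (33203.25/27426.47) = 16.4 × 1.210628 = 19.8543
Index = Σ wᵢ·(p₁ᵢ/p₀ᵢ) = 38.7860 + 51.5543 + 19.8543 = 110.1945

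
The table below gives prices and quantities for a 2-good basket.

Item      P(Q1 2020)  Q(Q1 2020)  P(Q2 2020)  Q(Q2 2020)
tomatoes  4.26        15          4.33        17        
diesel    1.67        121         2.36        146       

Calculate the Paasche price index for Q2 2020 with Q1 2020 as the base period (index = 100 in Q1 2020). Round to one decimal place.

Paasche price index uses current-period quantities as weights.
ΣP(Q2 2020)·Q(Q2 2020) = 4.33×17 + 2.36×146 = 73.61 + 344.56 = 418.17
ΣP(Q1 2020)·Q(Q2 2020) = 4.26×17 + 1.67×146 = 72.42 + 243.82 = 316.24
Index = 418.17 / 316.24 × 100 = 132.2318

132.2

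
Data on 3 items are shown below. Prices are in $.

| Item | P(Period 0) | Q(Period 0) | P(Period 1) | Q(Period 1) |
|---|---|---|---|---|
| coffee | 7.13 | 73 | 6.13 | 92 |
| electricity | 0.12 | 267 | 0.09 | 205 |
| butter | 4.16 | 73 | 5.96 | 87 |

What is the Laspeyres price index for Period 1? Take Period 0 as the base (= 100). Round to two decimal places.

Laspeyres price index uses base-period quantities as weights.
ΣP(Period 1)·Q(Period 0) = 6.13×73 + 0.09×267 + 5.96×73 = 447.49 + 24.03 + 435.08 = 906.6
ΣP(Period 0)·Q(Period 0) = 7.13×73 + 0.12×267 + 4.16×73 = 520.49 + 32.04 + 303.68 = 856.21
Index = 906.6 / 856.21 × 100 = 105.8852

105.89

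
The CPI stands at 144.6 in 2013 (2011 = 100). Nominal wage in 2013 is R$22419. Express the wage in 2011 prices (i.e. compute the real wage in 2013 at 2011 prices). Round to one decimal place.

15504.1

Real = Nominal ÷ (Index/100) = 22419 ÷ (144.6/100)
     = 22419 ÷ 1.446 = 15504.1494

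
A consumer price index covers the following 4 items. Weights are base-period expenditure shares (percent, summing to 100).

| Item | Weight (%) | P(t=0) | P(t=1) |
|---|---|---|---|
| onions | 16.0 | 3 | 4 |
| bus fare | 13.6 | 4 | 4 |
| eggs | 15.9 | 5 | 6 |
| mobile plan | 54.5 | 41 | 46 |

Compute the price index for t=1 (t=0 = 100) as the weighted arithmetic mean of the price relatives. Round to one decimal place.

115.2

onions: 16.0 × (4/3) = 16.0 × 1.333333 = 21.3333
bus fare: 13.6 × (4/4) = 13.6 × 1.000000 = 13.6000
eggs: 15.9 × (6/5) = 15.9 × 1.200000 = 19.0800
mobile plan: 54.5 × (46/41) = 54.5 × 1.121951 = 61.1463
Index = Σ wᵢ·(p₁ᵢ/p₀ᵢ) = 21.3333 + 13.6000 + 19.0800 + 61.1463 = 115.1597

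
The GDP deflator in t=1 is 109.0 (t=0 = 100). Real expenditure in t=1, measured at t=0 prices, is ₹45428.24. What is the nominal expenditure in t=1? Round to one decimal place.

Nominal = Real × (Index/100) = 45428.24 × (109.0/100)
        = 45428.24 × 1.090 = 49516.7816

49516.8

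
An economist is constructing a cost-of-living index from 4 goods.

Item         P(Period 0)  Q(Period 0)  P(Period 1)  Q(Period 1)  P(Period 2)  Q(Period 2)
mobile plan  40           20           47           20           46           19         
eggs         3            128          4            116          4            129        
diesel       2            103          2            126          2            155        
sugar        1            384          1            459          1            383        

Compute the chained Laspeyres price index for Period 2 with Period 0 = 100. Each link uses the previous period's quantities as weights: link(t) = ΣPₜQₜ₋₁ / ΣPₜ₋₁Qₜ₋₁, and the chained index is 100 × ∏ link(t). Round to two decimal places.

Link Period 0→Period 1:
ΣP(Period 1)Q(Period 0) = 47×20 + 4×128 + 2×103 + 1×384 = 940 + 512 + 206 + 384 = 2042
ΣP(Period 0)Q(Period 0) = 40×20 + 3×128 + 2×103 + 1×384 = 800 + 384 + 206 + 384 = 1774
link = 2042/1774 = 1.151071
Link Period 1→Period 2:
ΣP(Period 2)Q(Period 1) = 46×20 + 4×116 + 2×126 + 1×459 = 920 + 464 + 252 + 459 = 2095
ΣP(Period 1)Q(Period 1) = 47×20 + 4×116 + 2×126 + 1×459 = 940 + 464 + 252 + 459 = 2115
link = 2095/2115 = 0.990544
Chained index = 100 × 1.151071 × 0.990544 = 114.0186

114.02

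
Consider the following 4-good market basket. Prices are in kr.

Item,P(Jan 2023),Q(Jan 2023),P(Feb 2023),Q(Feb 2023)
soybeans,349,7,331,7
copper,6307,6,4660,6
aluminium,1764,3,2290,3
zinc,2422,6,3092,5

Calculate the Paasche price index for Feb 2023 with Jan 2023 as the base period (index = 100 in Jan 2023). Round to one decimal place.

Paasche price index uses current-period quantities as weights.
ΣP(Feb 2023)·Q(Feb 2023) = 331×7 + 4660×6 + 2290×3 + 3092×5 = 2317 + 27960 + 6870 + 15460 = 52607
ΣP(Jan 2023)·Q(Feb 2023) = 349×7 + 6307×6 + 1764×3 + 2422×5 = 2443 + 37842 + 5292 + 12110 = 57687
Index = 52607 / 57687 × 100 = 91.1939

91.2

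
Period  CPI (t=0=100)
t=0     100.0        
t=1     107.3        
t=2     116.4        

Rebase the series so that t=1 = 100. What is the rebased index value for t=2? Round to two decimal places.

108.48

Rebased(t=2) = 116.4 / 107.3 × 100 = 108.4809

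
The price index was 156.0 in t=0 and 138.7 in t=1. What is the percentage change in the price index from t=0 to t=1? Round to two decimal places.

-11.09%

Change = (138.7 − 156.0) / 156.0 × 100
       = -17.3 / 156.0 × 100 = -11.0897%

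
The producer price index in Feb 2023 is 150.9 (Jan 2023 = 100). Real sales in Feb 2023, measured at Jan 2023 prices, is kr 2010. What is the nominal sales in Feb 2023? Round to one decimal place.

3033.1

Nominal = Real × (Index/100) = 2010 × (150.9/100)
        = 2010 × 1.509 = 3033.0900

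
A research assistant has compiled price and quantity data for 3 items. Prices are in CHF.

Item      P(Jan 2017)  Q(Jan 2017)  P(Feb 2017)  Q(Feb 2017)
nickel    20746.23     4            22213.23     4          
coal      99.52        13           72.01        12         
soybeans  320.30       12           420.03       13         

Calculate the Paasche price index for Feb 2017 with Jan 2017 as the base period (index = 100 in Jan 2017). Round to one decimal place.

107.7

Paasche price index uses current-period quantities as weights.
ΣP(Feb 2017)·Q(Feb 2017) = 22213.23×4 + 72.01×12 + 420.03×13 = 88852.92 + 864.12 + 5460.39 = 95177.43
ΣP(Jan 2017)·Q(Feb 2017) = 20746.23×4 + 99.52×12 + 320.30×13 = 82984.92 + 1194.24 + 4163.9 = 88343.06
Index = 95177.43 / 88343.06 × 100 = 107.7362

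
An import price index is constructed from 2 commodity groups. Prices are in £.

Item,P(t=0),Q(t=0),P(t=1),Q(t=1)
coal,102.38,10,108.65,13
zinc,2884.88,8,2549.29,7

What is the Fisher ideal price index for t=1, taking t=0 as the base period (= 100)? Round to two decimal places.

Laspeyres component (base-period weights):
ΣP(t=1)Q(t=0) = 108.65×10 + 2549.29×8 = 1086.5 + 20394.32 = 21480.82
ΣP(t=0)Q(t=0) = 102.38×10 + 2884.88×8 = 1023.8 + 23079.04 = 24102.84
L = 21480.82 / 24102.84 × 100 = 89.1215
Paasche component (current-period weights):
ΣP(t=1)Q(t=1) = 108.65×13 + 2549.29×7 = 1412.45 + 17845.03 = 19257.48
ΣP(t=0)Q(t=1) = 102.38×13 + 2884.88×7 = 1330.94 + 20194.16 = 21525.1
P = 19257.48 / 21525.1 × 100 = 89.4652
Fisher = √(L × P) = √(89.1215 × 89.4652) = 89.2932

89.29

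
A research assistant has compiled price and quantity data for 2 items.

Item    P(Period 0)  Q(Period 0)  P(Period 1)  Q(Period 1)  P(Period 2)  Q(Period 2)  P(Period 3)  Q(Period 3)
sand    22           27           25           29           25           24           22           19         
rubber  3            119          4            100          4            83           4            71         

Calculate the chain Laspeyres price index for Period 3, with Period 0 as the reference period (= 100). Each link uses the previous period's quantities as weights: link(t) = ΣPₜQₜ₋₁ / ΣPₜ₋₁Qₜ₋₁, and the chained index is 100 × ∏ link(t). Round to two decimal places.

111.68

Link Period 0→Period 1:
ΣP(Period 1)Q(Period 0) = 25×27 + 4×119 = 675 + 476 = 1151
ΣP(Period 0)Q(Period 0) = 22×27 + 3×119 = 594 + 357 = 951
link = 1151/951 = 1.210305
Link Period 1→Period 2:
ΣP(Period 2)Q(Period 1) = 25×29 + 4×100 = 725 + 400 = 1125
ΣP(Period 1)Q(Period 1) = 25×29 + 4×100 = 725 + 400 = 1125
link = 1125/1125 = 1.000000
Link Period 2→Period 3:
ΣP(Period 3)Q(Period 2) = 22×24 + 4×83 = 528 + 332 = 860
ΣP(Period 2)Q(Period 2) = 25×24 + 4×83 = 600 + 332 = 932
link = 860/932 = 0.922747
Chained index = 100 × 1.210305 × 1.000000 × 0.922747 = 111.6805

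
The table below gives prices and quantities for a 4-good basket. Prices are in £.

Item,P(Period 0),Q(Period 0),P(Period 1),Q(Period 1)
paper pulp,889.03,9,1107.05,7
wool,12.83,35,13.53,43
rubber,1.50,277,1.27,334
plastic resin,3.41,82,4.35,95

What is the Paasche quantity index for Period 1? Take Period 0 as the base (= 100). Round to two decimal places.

82.26

Paasche quantity index uses current-period prices as weights.
ΣP(Period 1)·Q(Period 1) = 1107.05×7 + 13.53×43 + 1.27×334 + 4.35×95 = 7749.35 + 581.79 + 424.18 + 413.25 = 9168.57
ΣP(Period 1)·Q(Period 0) = 1107.05×9 + 13.53×35 + 1.27×277 + 4.35×82 = 9963.45 + 473.55 + 351.79 + 356.7 = 11145.49
Index = 9168.57 / 11145.49 × 100 = 82.2626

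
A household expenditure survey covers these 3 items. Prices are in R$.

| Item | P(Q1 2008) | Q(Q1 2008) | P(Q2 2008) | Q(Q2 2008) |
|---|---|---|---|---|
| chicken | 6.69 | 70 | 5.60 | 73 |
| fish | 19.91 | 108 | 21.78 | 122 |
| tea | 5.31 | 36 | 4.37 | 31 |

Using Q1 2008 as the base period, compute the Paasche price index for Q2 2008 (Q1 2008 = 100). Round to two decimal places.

103.88

Paasche price index uses current-period quantities as weights.
ΣP(Q2 2008)·Q(Q2 2008) = 5.60×73 + 21.78×122 + 4.37×31 = 408.8 + 2657.16 + 135.47 = 3201.43
ΣP(Q1 2008)·Q(Q2 2008) = 6.69×73 + 19.91×122 + 5.31×31 = 488.37 + 2429.02 + 164.61 = 3082
Index = 3201.43 / 3082 × 100 = 103.8751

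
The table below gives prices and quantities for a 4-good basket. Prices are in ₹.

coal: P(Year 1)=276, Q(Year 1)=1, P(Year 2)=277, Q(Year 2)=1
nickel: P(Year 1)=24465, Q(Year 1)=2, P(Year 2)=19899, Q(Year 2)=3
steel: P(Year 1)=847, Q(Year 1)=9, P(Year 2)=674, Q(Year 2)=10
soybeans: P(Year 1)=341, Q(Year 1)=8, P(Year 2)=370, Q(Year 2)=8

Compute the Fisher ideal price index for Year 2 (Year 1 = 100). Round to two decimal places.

82.27

Laspeyres component (base-period weights):
ΣP(Year 2)Q(Year 1) = 277×1 + 19899×2 + 674×9 + 370×8 = 277 + 39798 + 6066 + 2960 = 49101
ΣP(Year 1)Q(Year 1) = 276×1 + 24465×2 + 847×9 + 341×8 = 276 + 48930 + 7623 + 2728 = 59557
L = 49101 / 59557 × 100 = 82.4437
Paasche component (current-period weights):
ΣP(Year 2)Q(Year 2) = 277×1 + 19899×3 + 674×10 + 370×8 = 277 + 59697 + 6740 + 2960 = 69674
ΣP(Year 1)Q(Year 2) = 276×1 + 24465×3 + 847×10 + 341×8 = 276 + 73395 + 8470 + 2728 = 84869
P = 69674 / 84869 × 100 = 82.0959
Fisher = √(L × P) = √(82.4437 × 82.0959) = 82.2696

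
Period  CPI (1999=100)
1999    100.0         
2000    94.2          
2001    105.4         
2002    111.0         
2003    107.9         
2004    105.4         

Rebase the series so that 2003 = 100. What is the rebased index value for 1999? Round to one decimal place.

Rebased(1999) = 100.0 / 107.9 × 100 = 92.6784

92.7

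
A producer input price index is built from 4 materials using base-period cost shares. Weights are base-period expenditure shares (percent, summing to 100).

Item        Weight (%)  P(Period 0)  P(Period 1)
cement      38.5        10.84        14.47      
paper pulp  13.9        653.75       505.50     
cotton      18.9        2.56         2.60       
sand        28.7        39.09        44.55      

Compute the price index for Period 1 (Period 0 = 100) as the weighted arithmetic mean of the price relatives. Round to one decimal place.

cement: 38.5 × (14.47/10.84) = 38.5 × 1.334871 = 51.3925
paper pulp: 13.9 × (505.50/653.75) = 13.9 × 0.773231 = 10.7479
cotton: 18.9 × (2.60/2.56) = 18.9 × 1.015625 = 19.1953
sand: 28.7 × (44.55/39.09) = 28.7 × 1.139678 = 32.7087
Index = Σ wᵢ·(p₁ᵢ/p₀ᵢ) = 51.3925 + 10.7479 + 19.1953 + 32.7087 = 114.0445

114.0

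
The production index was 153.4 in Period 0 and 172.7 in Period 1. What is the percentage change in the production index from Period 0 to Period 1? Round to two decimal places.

12.58%

Change = (172.7 − 153.4) / 153.4 × 100
       = 19.3 / 153.4 × 100 = 12.5815%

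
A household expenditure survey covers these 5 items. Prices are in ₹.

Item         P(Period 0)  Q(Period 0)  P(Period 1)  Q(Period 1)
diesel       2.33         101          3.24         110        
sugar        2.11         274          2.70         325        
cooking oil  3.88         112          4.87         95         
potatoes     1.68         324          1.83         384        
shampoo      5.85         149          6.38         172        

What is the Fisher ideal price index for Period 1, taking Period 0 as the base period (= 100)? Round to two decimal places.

118.26

Laspeyres component (base-period weights):
ΣP(Period 1)Q(Period 0) = 3.24×101 + 2.70×274 + 4.87×112 + 1.83×324 + 6.38×149 = 327.24 + 739.8 + 545.44 + 592.92 + 950.62 = 3156.02
ΣP(Period 0)Q(Period 0) = 2.33×101 + 2.11×274 + 3.88×112 + 1.68×324 + 5.85×149 = 235.33 + 578.14 + 434.56 + 544.32 + 871.65 = 2664
L = 3156.02 / 2664 × 100 = 118.4692
Paasche component (current-period weights):
ΣP(Period 1)Q(Period 1) = 3.24×110 + 2.70×325 + 4.87×95 + 1.83×384 + 6.38×172 = 356.4 + 877.5 + 462.65 + 702.72 + 1097.36 = 3496.63
ΣP(Period 0)Q(Period 1) = 2.33×110 + 2.11×325 + 3.88×95 + 1.68×384 + 5.85×172 = 256.3 + 685.75 + 368.6 + 645.12 + 1006.2 = 2961.97
P = 3496.63 / 2961.97 × 100 = 118.0508
Fisher = √(L × P) = √(118.4692 × 118.0508) = 118.2598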